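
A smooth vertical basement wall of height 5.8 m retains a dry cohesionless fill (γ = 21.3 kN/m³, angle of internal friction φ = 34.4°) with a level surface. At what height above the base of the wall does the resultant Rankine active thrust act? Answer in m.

1.93 m

K_a = 0.2780.
The pressure distribution is triangular, so the resultant acts at H/3 above the base = 5.8/3 = 1.933 m.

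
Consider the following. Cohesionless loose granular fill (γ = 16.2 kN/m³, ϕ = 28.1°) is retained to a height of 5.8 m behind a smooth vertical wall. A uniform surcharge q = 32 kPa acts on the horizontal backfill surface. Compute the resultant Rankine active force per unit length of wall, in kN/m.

K_a = tan²(45° − φ/2) = 0.3596.
Soil triangle: ½ K_a γ H² = 0.5×0.3596×16.2×5.8² = 97.99 kN/m.
Surcharge rectangle: K_a q H = 0.3596×32×5.8 = 66.74 kN/m.
Total = 97.99 + 66.74 = 164.7 kN/m.

165 kN/m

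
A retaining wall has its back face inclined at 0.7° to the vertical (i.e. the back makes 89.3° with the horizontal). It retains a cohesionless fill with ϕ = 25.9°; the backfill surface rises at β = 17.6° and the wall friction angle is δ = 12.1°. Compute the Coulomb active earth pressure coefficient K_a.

K_a = sin²(α+φ) / [sin²α · sin(α−δ) · (1 + √{sin(φ+δ)sin(φ−β) / (sin(α−δ)sin(α+β))})²].
With α = 89.3°, φ = 25.9°, δ = 12.1°, β = 17.6°: K_a = 0.4903.

0.490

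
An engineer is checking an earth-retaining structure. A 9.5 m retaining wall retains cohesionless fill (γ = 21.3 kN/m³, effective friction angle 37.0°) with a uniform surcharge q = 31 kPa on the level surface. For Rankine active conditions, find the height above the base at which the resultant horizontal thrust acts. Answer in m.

K_a = 0.2486.
Triangular part P₁ = ½K_aγH² = 238.9 at H/3 = 3.167 m; rectangular part P₂ = K_a q H = 73.21 at H/2 = 4.750 m.
ȳ = (P₁·3.167 + P₂·4.750)/(P₁+P₂) = 3.538 m.

3.54 m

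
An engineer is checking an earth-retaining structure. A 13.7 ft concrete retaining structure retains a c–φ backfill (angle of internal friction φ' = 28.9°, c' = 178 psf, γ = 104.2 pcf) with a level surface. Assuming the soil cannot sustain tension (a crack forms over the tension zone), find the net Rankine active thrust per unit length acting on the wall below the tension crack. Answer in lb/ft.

K_a = 0.3484; √K_a = 0.5902.
Tension-crack depth z_c = 2c/(γ√K_a) = 2×178/(104.2×0.5902) = 5.789 ft.
σ_a at base = K_a γ H − 2c√K_a = 0.3484×104.2×13.7 − 2×178×0.5902 = 287.2 psf.
P_a = ½ × 287.2 × (H − z_c) = 0.5×287.2×7.911 = 1136 lb/ft.

1140 lb/ft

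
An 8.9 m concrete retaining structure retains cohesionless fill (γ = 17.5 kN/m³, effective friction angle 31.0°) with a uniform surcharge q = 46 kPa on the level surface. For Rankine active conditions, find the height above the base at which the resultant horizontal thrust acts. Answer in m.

K_a = 0.3201.
Triangular part P₁ = ½K_aγH² = 221.9 at H/3 = 2.967 m; rectangular part P₂ = K_a q H = 131.0 at H/2 = 4.450 m.
ȳ = (P₁·2.967 + P₂·4.450)/(P₁+P₂) = 3.517 m.

3.52 m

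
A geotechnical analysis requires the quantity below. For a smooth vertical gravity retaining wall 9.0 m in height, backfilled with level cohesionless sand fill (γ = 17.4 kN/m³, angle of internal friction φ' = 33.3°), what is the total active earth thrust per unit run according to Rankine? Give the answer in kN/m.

K_a = tan²(45° − φ/2) = 0.2911.
P_a = ½ K_a γ H² = 0.5 × 0.2911 × 17.4 × 9.0² = 205.2 kN/m.

205 kN/m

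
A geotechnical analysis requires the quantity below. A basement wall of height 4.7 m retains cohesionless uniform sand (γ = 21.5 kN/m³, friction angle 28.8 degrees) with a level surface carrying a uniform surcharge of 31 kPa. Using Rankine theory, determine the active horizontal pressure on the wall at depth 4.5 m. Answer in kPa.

44.7 kPa

K_a = (1 − sin φ)/(1 + sin φ) = 0.3498.
σ_v = γz + q = 21.5 × 4.5 + 31 = 127.8 kPa.
σ_h = K_a σ_v = 0.3498 × 127.8 = 44.68 kPa.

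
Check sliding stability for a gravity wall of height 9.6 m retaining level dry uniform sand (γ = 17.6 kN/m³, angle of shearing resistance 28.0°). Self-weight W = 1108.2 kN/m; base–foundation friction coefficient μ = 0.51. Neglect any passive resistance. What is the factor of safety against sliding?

1.93

K_a = tan²(45° − 28.0°/2) = 0.3610.
P_a = ½K_aγH² = 0.5×0.3610×17.6×9.6² = 292.8 kN/m, acting at H/3 = 3.200 m above the base.
FS_sliding = μW / P_a = 0.51×1108.2 / 292.8 = 1.930.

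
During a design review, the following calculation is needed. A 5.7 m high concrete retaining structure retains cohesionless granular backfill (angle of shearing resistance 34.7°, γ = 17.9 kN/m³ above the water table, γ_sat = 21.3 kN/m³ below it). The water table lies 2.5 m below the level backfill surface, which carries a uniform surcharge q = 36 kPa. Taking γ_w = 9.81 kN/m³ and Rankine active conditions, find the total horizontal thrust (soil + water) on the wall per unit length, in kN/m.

177 kN/m

K_a = tan²(45° − φ/2) = 0.2745.
γ' = 21.3 − 9.81 = 11.49 kN/m³. h₂ = H − d_w = 3.2 m.
σ'_h: at surface K_a·q = 9.881; at WT K_a(q+γd_w) = 22.16; at base K_a(q+γd_w+γ'h₂) = 32.26 kPa.
P₁ = ½(9.881+22.16)×2.5 = 40.06; P₂ = ½(22.16+32.26)×3.2 = 87.07; P_w = ½γ_w h₂² = 50.23.
Total = 40.06+87.07+50.23 = 177.4 kN/m.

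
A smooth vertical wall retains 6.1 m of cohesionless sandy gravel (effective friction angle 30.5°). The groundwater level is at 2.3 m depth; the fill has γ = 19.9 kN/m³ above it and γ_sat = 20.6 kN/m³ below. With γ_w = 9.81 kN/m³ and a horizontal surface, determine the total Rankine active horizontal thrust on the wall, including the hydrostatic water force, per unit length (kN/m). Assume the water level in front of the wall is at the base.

K_a = tan²(45° − φ/2) = 0.3267.
γ' = 20.6 − 9.81 = 10.79 kN/m³. Depth below WT = 3.8 m.
σ'_h at WT = K_a γ d_w = 14.95 kPa; at base = 14.95 + K_a γ' × 3.8 = 28.35 kPa.
P₁ (0–2.3 m) = ½×14.95×2.3 = 17.19. P₂ (2.3–6.1 m) = ½(14.95+28.35)×3.8 = 82.26.
P_w = ½ γ_w h₂² = 0.5×9.81×3.8² = 70.83. Total = 17.19+82.26+70.83 = 170.3 kN/m.

170 kN/m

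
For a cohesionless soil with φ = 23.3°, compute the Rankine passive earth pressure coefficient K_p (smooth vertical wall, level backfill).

2.31

K_p = (1 + sin φ)/(1 − sin φ) = tan²(45° + 23.3°/2) = 2.309.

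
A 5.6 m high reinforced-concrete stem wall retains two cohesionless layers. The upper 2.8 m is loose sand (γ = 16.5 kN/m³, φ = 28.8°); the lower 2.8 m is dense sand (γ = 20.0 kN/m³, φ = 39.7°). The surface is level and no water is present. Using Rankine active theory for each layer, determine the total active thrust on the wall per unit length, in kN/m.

68.4 kN/m

K_a1 = tan²(45°−28.8°/2) = 0.3498; K_a2 = tan²(45°−39.7°/2) = 0.2204.
Layer 1: σ at base = K_a1 γ₁ h₁ = 16.16 kPa; P₁ = ½×16.16×2.8 = 22.62.
Layer 2: σ_v at top = γ₁h₁ = 46.20; σ_h top = K_a2×46.20 = 10.18; σ_h base = K_a2×(46.20+20.0×2.8) = 22.53.
P₂ = ½(10.18+22.53)×2.8 = 45.80. Total P_a = 22.62+45.80 = 68.42 kN/m.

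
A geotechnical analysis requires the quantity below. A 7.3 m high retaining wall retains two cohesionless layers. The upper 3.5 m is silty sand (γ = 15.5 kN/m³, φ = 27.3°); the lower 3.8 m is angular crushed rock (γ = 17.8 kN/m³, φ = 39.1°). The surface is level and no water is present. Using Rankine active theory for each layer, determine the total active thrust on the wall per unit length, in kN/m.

111 kN/m

K_a1 = tan²(45°−27.3°/2) = 0.3711; K_a2 = tan²(45°−39.1°/2) = 0.2265.
Layer 1: σ at base = K_a1 γ₁ h₁ = 20.13 kPa; P₁ = ½×20.13×3.5 = 35.23.
Layer 2: σ_v at top = γ₁h₁ = 54.25; σ_h top = K_a2×54.25 = 12.29; σ_h base = K_a2×(54.25+17.8×3.8) = 27.61.
P₂ = ½(12.29+27.61)×3.8 = 75.80. Total P_a = 35.23+75.80 = 111.0 kN/m.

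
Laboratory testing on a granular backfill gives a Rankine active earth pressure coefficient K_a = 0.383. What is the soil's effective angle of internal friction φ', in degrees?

K_a = tan²(45° − φ/2) ⇒ 45° − φ/2 = arctan(√0.383) = 31.75°.
φ = 2(45° − 31.75°) = 26.50°.

26.5°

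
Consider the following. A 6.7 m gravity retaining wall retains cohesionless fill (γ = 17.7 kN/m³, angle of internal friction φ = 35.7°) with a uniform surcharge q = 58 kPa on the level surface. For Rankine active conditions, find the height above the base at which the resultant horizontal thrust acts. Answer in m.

K_a = 0.2630.
Triangular part P₁ = ½K_aγH² = 104.5 at H/3 = 2.233 m; rectangular part P₂ = K_a q H = 102.2 at H/2 = 3.350 m.
ȳ = (P₁·2.233 + P₂·3.350)/(P₁+P₂) = 2.786 m.

2.79 m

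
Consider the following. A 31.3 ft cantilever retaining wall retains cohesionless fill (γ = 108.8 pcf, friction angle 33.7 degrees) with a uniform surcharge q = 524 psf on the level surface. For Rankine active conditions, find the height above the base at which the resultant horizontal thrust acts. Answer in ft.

11.7 ft

K_a = 0.2863.
Triangular part P₁ = ½K_aγH² = 15260 at H/3 = 10.43 ft; rectangular part P₂ = K_a q H = 4696 at H/2 = 15.65 ft.
ȳ = (P₁·10.43 + P₂·15.65)/(P₁+P₂) = 11.66 ft.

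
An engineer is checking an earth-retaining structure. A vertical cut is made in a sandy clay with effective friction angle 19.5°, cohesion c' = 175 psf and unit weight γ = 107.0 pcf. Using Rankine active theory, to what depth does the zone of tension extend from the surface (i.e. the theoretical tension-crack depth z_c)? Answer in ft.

K_a = tan²(45° − 19.5°/2) = 0.4995; √K_a = 0.7067.
The active pressure is zero where K_a γ z = 2c√K_a, so z_c = 2c/(γ√K_a) = 2×175/(107.0×0.7067) = 4.628 ft.

4.63 ft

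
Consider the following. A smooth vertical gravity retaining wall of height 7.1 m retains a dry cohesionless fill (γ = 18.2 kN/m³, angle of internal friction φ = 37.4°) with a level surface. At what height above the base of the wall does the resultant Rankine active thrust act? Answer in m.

K_a = 0.2443.
The pressure distribution is triangular, so the resultant acts at H/3 above the base = 7.1/3 = 2.367 m.

2.37 m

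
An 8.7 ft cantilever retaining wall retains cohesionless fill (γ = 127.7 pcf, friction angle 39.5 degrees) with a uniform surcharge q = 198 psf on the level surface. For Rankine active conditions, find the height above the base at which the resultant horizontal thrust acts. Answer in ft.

3.28 ft

K_a = 0.2224.
Triangular part P₁ = ½K_aγH² = 1075 at H/3 = 2.900 ft; rectangular part P₂ = K_a q H = 383.2 at H/2 = 4.350 ft.
ȳ = (P₁·2.900 + P₂·4.350)/(P₁+P₂) = 3.281 ft.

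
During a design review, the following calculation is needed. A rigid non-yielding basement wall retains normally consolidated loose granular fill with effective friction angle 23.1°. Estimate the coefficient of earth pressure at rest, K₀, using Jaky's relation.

0.608

K₀ = 1 − sin φ' = 1 − sin 23.1° = 0.6077.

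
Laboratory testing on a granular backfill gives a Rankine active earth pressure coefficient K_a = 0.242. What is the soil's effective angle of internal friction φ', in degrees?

37.6°

K_a = tan²(45° − φ/2) ⇒ 45° − φ/2 = arctan(√0.242) = 26.19°.
φ = 2(45° − 26.19°) = 37.61°.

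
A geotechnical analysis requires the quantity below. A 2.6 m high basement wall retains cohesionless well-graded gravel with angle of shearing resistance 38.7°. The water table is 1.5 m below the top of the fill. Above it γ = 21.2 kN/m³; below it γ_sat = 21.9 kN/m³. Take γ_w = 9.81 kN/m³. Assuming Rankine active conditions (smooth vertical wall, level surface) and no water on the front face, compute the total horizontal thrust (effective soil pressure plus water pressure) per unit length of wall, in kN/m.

21.2 kN/m

K_a = tan²(45° − φ/2) = 0.2306.
γ' = 21.9 − 9.81 = 12.09 kN/m³. Depth below WT = 1.1 m.
σ'_h at WT = K_a γ d_w = 7.333 kPa; at base = 7.333 + K_a γ' × 1.1 = 10.40 kPa.
P₁ (0–1.5 m) = ½×7.333×1.5 = 5.499. P₂ (1.5–2.6 m) = ½(7.333+10.40)×1.1 = 9.752.
P_w = ½ γ_w h₂² = 0.5×9.81×1.1² = 5.935. Total = 5.499+9.752+5.935 = 21.19 kN/m.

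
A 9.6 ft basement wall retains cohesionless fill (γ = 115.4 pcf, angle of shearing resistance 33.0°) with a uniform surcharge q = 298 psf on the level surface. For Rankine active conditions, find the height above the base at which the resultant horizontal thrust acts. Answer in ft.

3.76 ft

K_a = 0.2948.
Triangular part P₁ = ½K_aγH² = 1568 at H/3 = 3.200 ft; rectangular part P₂ = K_a q H = 843.4 at H/2 = 4.800 ft.
ȳ = (P₁·3.200 + P₂·4.800)/(P₁+P₂) = 3.760 ft.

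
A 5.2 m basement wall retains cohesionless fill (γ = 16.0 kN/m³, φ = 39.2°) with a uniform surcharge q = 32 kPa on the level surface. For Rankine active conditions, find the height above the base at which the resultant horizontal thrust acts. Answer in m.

2.11 m

K_a = 0.2255.
Triangular part P₁ = ½K_aγH² = 48.77 at H/3 = 1.733 m; rectangular part P₂ = K_a q H = 37.52 at H/2 = 2.600 m.
ȳ = (P₁·1.733 + P₂·2.600)/(P₁+P₂) = 2.110 m.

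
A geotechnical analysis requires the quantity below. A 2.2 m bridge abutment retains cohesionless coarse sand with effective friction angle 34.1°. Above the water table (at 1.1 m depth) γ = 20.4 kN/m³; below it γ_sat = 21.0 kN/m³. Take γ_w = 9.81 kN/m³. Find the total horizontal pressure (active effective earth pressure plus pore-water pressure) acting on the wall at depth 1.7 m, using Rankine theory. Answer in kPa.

K_a = (1 − sin φ)/(1 + sin φ) = 0.2815.
γ' = 21.0 − 9.81 = 11.19 kN/m³.
Effective vertical stress at 1.7 m: σ'_v = 20.4×1.1 + 11.19×0.600 = 29.15 kPa.
σ'_h = K_a σ'_v = 0.2815 × 29.15 = 8.208 kPa; u = γ_w × 0.600 = 5.886 kPa.
Total σ_h = 8.208 + 5.886 = 14.09 kPa.

14.1 kPa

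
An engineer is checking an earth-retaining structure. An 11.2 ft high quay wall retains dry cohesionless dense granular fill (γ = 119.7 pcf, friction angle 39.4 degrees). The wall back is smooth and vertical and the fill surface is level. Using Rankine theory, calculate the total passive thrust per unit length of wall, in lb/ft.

33600 lb/ft

K_p = tan²(45° + φ/2) = 4.475.
P_p = ½ K_p γ H² = 0.5 × 4.475 × 119.7 × 11.2² = 33600 lb/ft.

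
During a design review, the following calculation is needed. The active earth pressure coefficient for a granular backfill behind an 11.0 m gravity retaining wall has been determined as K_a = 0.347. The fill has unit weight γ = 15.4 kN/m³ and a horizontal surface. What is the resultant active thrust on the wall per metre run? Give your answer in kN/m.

P = ½ K_a γ H² = 0.5 × 0.347 × 15.4 × 11.0² = 323.3 kN/m.

323 kN/m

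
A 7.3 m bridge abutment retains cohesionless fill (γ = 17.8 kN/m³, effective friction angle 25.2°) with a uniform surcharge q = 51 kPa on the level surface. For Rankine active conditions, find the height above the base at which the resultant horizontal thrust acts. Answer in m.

2.97 m

K_a = 0.4027.
Triangular part P₁ = ½K_aγH² = 191.0 at H/3 = 2.433 m; rectangular part P₂ = K_a q H = 149.9 at H/2 = 3.650 m.
ȳ = (P₁·2.433 + P₂·3.650)/(P₁+P₂) = 2.968 m.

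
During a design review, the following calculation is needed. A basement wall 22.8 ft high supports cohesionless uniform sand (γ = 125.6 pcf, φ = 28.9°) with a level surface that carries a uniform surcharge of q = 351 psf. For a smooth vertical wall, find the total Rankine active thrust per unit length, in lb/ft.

K_a = tan²(45° − φ/2) = 0.3484.
Soil triangle: ½ K_a γ H² = 0.5×0.3484×125.6×22.8² = 11370 lb/ft.
Surcharge rectangle: K_a q H = 0.3484×351×22.8 = 2788 lb/ft.
Total = 11370 + 2788 = 14160 lb/ft.

14200 lb/ft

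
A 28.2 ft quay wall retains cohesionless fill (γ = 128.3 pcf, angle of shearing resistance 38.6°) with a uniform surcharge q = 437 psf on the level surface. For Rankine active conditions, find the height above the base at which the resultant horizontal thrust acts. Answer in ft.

10.3 ft

K_a = 0.2316.
Triangular part P₁ = ½K_aγH² = 11820 at H/3 = 9.400 ft; rectangular part P₂ = K_a q H = 2854 at H/2 = 14.10 ft.
ȳ = (P₁·9.400 + P₂·14.10)/(P₁+P₂) = 10.31 ft.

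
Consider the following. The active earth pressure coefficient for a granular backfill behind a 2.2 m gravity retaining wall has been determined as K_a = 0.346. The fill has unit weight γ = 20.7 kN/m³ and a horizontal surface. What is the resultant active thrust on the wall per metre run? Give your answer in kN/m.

17.3 kN/m

P = ½ K_a γ H² = 0.5 × 0.346 × 20.7 × 2.2² = 17.33 kN/m.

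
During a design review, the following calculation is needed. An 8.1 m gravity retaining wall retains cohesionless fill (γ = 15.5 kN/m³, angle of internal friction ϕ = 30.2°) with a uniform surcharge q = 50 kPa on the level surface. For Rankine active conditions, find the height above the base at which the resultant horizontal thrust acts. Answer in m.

3.30 m

K_a = 0.3307.
Triangular part P₁ = ½K_aγH² = 168.1 at H/3 = 2.700 m; rectangular part P₂ = K_a q H = 133.9 at H/2 = 4.050 m.
ȳ = (P₁·2.700 + P₂·4.050)/(P₁+P₂) = 3.299 m.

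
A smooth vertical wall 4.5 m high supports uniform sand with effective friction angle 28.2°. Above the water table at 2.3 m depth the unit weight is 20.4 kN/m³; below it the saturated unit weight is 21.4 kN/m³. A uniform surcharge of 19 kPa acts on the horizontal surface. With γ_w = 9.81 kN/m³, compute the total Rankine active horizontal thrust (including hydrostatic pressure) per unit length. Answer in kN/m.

K_a = tan²(45° − φ/2) = 0.3582.
γ' = 21.4 − 9.81 = 11.59 kN/m³. h₂ = H − d_w = 2.2 m.
σ'_h: at surface K_a·q = 6.806; at WT K_a(q+γd_w) = 23.61; at base K_a(q+γd_w+γ'h₂) = 32.74 kPa.
P₁ = ½(6.806+23.61)×2.3 = 34.98; P₂ = ½(23.61+32.74)×2.2 = 61.99; P_w = ½γ_w h₂² = 23.74.
Total = 34.98+61.99+23.74 = 120.7 kN/m.

121 kN/m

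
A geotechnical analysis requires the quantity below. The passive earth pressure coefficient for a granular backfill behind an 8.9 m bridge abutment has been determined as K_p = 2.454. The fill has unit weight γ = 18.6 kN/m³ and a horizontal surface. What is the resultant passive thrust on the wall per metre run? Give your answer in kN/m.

1810 kN/m

P = ½ K_p γ H² = 0.5 × 2.454 × 18.6 × 8.9² = 1808 kN/m.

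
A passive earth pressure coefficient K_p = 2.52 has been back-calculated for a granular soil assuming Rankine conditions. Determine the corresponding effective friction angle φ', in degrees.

25.6°

K_p = (1+sin φ)/(1−sin φ) ⇒ sin φ = (K_p − 1)/(K_p + 1) = 0.4318.
φ = arcsin(0.4318) = 25.58°.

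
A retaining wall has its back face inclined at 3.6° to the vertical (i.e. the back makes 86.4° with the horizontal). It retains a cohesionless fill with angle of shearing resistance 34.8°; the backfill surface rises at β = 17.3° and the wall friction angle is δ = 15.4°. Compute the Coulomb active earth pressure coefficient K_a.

0.345

K_a = sin²(α+φ) / [sin²α · sin(α−δ) · (1 + √{sin(φ+δ)sin(φ−β) / (sin(α−δ)sin(α+β))})²].
With α = 86.4°, φ = 34.8°, δ = 15.4°, β = 17.3°: K_a = 0.3446.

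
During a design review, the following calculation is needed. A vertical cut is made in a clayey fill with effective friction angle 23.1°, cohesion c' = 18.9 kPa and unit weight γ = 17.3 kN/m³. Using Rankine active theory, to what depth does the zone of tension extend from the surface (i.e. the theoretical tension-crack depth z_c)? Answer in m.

3.31 m

K_a = tan²(45° − 23.1°/2) = 0.4364; √K_a = 0.6606.
The active pressure is zero where K_a γ z = 2c√K_a, so z_c = 2c/(γ√K_a) = 2×18.9/(17.3×0.6606) = 3.307 m.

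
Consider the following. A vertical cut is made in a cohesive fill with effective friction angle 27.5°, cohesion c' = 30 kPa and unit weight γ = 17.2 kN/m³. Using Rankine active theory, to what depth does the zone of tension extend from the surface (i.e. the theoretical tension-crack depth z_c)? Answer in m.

5.75 m

K_a = tan²(45° − 27.5°/2) = 0.3682; √K_a = 0.6068.
The active pressure is zero where K_a γ z = 2c√K_a, so z_c = 2c/(γ√K_a) = 2×30/(17.2×0.6068) = 5.749 m.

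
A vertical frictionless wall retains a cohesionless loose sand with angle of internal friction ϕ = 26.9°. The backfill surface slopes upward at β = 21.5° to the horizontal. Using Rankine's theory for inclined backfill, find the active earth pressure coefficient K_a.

K_a = cos β · (cos β − √(cos²β − cos²φ)) / (cos β + √(cos²β − cos²φ)).
cos β = 0.9304, cos φ = 0.8918, √(cos²β − cos²φ) = 0.2653.
K_a = 0.9304 × (0.9304 − 0.2653)/(0.9304 + 0.2653) = 0.5176.

0.518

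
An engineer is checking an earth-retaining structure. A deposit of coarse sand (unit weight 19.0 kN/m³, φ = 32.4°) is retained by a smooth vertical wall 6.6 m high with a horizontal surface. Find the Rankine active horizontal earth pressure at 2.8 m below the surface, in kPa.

16.1 kPa

K_a = (1 − sin φ)/(1 + sin φ) = 0.3022.
σ_h = K_a γ z = 0.3022 × 19.0 × 2.8 = 16.08 kPa.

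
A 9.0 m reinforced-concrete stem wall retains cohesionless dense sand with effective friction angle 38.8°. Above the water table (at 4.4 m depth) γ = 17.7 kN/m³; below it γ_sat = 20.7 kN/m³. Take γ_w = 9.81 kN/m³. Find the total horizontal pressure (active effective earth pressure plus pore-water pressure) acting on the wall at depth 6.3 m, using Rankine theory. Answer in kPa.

41.3 kPa

K_a = (1 − sin φ)/(1 + sin φ) = 0.2296.
γ' = 20.7 − 9.81 = 10.89 kN/m³.
Effective vertical stress at 6.3 m: σ'_v = 17.7×4.4 + 10.89×1.90 = 98.57 kPa.
σ'_h = K_a σ'_v = 0.2296 × 98.57 = 22.63 kPa; u = γ_w × 1.90 = 18.64 kPa.
Total σ_h = 22.63 + 18.64 = 41.27 kPa.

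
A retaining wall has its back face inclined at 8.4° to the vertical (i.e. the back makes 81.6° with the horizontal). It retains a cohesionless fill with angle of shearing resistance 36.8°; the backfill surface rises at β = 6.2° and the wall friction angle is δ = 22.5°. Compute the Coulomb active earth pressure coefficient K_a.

0.313

K_a = sin²(α+φ) / [sin²α · sin(α−δ) · (1 + √{sin(φ+δ)sin(φ−β) / (sin(α−δ)sin(α+β))})²].
With α = 81.6°, φ = 36.8°, δ = 22.5°, β = 6.2°: K_a = 0.3135.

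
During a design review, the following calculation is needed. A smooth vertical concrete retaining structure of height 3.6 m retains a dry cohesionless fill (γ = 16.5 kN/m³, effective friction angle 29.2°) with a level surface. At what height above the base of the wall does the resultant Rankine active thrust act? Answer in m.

1.20 m

K_a = 0.3442.
The pressure distribution is triangular, so the resultant acts at H/3 above the base = 3.6/3 = 1.200 m.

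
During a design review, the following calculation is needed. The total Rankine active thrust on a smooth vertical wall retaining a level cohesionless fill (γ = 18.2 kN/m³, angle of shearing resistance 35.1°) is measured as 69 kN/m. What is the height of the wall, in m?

5.30 m

K_a = 0.2698. P_a = ½ K_a γ H² ⇒ H = √(2P_a/(K_a γ)).
H = √(2×69/(0.2698×18.2)) = 5.301 m.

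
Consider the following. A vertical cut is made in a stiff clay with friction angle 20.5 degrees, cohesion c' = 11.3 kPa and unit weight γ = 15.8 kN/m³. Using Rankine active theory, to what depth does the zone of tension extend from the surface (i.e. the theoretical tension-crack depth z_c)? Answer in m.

2.06 m

K_a = tan²(45° − 20.5°/2) = 0.4813; √K_a = 0.6937.
The active pressure is zero where K_a γ z = 2c√K_a, so z_c = 2c/(γ√K_a) = 2×11.3/(15.8×0.6937) = 2.062 m.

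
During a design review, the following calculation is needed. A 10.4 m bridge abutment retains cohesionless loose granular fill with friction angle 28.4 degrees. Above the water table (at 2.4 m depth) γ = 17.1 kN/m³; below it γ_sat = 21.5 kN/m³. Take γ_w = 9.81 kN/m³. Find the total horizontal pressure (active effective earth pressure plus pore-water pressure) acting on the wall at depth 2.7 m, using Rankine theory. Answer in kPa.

K_a = (1 − sin φ)/(1 + sin φ) = 0.3554.
γ' = 21.5 − 9.81 = 11.69 kN/m³.
Effective vertical stress at 2.7 m: σ'_v = 17.1×2.4 + 11.69×0.300 = 44.55 kPa.
σ'_h = K_a σ'_v = 0.3554 × 44.55 = 15.83 kPa; u = γ_w × 0.300 = 2.943 kPa.
Total σ_h = 15.83 + 2.943 = 18.77 kPa.

18.8 kPa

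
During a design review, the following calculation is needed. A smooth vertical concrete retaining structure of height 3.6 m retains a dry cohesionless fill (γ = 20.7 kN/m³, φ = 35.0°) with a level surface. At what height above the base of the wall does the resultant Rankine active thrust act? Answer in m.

K_a = 0.2710.
The pressure distribution is triangular, so the resultant acts at H/3 above the base = 3.6/3 = 1.200 m.

1.20 m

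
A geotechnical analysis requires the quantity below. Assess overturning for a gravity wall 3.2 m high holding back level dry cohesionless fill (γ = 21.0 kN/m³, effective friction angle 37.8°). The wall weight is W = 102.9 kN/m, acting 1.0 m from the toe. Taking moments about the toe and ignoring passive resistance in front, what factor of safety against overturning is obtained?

3.74

K_a = tan²(45° − 37.8°/2) = 0.2400.
P_a = ½K_aγH² = 0.5×0.2400×21.0×3.2² = 25.80 kN/m, acting at H/3 = 1.067 m above the base.
Overturning moment M_o = P_a × H/3 = 25.80 × 1.067 = 27.52.
Resisting moment M_r = W × 1.0 = 102.9 × 1.0 = 102.9.
FS_overturning = M_r/M_o = 102.9/27.52 = 3.738.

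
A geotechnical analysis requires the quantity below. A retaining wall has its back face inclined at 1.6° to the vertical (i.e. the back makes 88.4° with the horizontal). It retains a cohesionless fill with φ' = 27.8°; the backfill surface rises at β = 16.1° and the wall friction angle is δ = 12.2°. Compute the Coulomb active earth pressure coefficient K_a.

0.441

K_a = sin²(α+φ) / [sin²α · sin(α−δ) · (1 + √{sin(φ+δ)sin(φ−β) / (sin(α−δ)sin(α+β))})²].
With α = 88.4°, φ = 27.8°, δ = 12.2°, β = 16.1°: K_a = 0.4405.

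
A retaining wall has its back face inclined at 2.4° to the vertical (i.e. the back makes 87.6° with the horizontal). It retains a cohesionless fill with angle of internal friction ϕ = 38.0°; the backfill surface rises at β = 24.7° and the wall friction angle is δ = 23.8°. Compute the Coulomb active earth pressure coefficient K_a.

0.331

K_a = sin²(α+φ) / [sin²α · sin(α−δ) · (1 + √{sin(φ+δ)sin(φ−β) / (sin(α−δ)sin(α+β))})²].
With α = 87.6°, φ = 38.0°, δ = 23.8°, β = 24.7°: K_a = 0.3306.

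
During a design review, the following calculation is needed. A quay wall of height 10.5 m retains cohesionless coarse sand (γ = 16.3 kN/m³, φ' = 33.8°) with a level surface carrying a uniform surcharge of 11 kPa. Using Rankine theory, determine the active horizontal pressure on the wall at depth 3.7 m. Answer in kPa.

K_a = (1 − sin φ)/(1 + sin φ) = 0.2851.
σ_v = γz + q = 16.3 × 3.7 + 11 = 71.31 kPa.
σ_h = K_a σ_v = 0.2851 × 71.31 = 20.33 kPa.

20.3 kPa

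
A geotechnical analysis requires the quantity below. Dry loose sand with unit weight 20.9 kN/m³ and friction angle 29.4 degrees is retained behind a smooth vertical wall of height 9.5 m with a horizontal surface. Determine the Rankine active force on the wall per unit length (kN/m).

K_a = tan²(45° − φ/2) = 0.3415.
P_a = ½ K_a γ H² = 0.5 × 0.3415 × 20.9 × 9.5² = 322.0 kN/m.

322 kN/m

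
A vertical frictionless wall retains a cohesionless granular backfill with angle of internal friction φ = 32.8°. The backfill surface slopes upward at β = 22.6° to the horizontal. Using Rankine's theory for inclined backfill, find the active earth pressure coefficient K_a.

0.383

K_a = cos β · (cos β − √(cos²β − cos²φ)) / (cos β + √(cos²β − cos²φ)).
cos β = 0.9232, cos φ = 0.8406, √(cos²β − cos²φ) = 0.3818.
K_a = 0.9232 × (0.9232 − 0.3818)/(0.9232 + 0.3818) = 0.3830.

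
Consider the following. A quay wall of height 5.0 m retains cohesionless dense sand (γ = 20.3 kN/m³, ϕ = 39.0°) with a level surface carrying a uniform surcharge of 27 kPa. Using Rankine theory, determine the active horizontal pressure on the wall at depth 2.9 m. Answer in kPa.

K_a = (1 − sin φ)/(1 + sin φ) = 0.2275.
σ_v = γz + q = 20.3 × 2.9 + 27 = 85.87 kPa.
σ_h = K_a σ_v = 0.2275 × 85.87 = 19.54 kPa.

19.5 kPa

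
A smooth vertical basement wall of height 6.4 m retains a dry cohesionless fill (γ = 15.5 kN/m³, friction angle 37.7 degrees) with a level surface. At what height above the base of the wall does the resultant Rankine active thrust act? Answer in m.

K_a = 0.2411.
The pressure distribution is triangular, so the resultant acts at H/3 above the base = 6.4/3 = 2.133 m.

2.13 m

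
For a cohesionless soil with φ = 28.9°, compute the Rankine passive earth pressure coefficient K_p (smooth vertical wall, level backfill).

2.87

K_p = (1 + sin φ)/(1 − sin φ) = tan²(45° + 28.9°/2) = 2.871.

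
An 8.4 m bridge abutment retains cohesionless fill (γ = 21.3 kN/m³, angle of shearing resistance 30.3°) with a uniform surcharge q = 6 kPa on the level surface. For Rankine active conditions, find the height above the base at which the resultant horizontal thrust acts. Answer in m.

K_a = 0.3293.
Triangular part P₁ = ½K_aγH² = 247.5 at H/3 = 2.800 m; rectangular part P₂ = K_a q H = 16.60 at H/2 = 4.200 m.
ȳ = (P₁·2.800 + P₂·4.200)/(P₁+P₂) = 2.888 m.

2.89 m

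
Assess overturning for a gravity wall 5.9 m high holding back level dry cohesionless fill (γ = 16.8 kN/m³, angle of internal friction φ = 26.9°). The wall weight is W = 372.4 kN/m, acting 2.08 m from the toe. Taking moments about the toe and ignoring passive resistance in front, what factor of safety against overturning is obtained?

K_a = tan²(45° − 26.9°/2) = 0.3770.
P_a = ½K_aγH² = 0.5×0.3770×16.8×5.9² = 110.2 kN/m, acting at H/3 = 1.967 m above the base.
Overturning moment M_o = P_a × H/3 = 110.2 × 1.967 = 216.8.
Resisting moment M_r = W × 2.08 = 372.4 × 2.08 = 774.6.
FS_overturning = M_r/M_o = 774.6/216.8 = 3.573.

3.57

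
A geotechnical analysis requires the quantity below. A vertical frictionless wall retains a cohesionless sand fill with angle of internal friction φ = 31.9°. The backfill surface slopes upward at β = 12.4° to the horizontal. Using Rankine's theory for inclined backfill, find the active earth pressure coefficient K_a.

0.330

K_a = cos β · (cos β − √(cos²β − cos²φ)) / (cos β + √(cos²β − cos²φ)).
cos β = 0.9767, cos φ = 0.8490, √(cos²β − cos²φ) = 0.4828.
K_a = 0.9767 × (0.9767 − 0.4828)/(0.9767 + 0.4828) = 0.3305.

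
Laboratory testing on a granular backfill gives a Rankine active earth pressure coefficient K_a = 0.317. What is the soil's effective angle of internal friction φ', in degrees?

K_a = tan²(45° − φ/2) ⇒ 45° − φ/2 = arctan(√0.317) = 29.38°.
φ = 2(45° − 29.38°) = 31.24°.

31.2°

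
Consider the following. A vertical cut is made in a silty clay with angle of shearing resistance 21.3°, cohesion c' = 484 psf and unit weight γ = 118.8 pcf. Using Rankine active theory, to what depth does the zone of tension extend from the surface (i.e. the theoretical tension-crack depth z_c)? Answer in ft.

K_a = tan²(45° − 21.3°/2) = 0.4671; √K_a = 0.6834.
The active pressure is zero where K_a γ z = 2c√K_a, so z_c = 2c/(γ√K_a) = 2×484/(118.8×0.6834) = 11.92 ft.

11.9 ft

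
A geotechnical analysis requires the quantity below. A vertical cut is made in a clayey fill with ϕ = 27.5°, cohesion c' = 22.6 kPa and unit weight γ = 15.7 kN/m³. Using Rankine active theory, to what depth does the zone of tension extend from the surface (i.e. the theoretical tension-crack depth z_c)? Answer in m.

K_a = tan²(45° − 27.5°/2) = 0.3682; √K_a = 0.6068.
The active pressure is zero where K_a γ z = 2c√K_a, so z_c = 2c/(γ√K_a) = 2×22.6/(15.7×0.6068) = 4.744 m.

4.74 m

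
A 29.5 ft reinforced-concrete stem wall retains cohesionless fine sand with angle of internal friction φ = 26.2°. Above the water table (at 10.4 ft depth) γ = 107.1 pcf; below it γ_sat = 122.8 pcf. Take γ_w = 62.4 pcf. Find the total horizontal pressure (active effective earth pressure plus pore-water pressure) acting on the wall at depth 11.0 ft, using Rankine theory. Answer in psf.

K_a = (1 − sin φ)/(1 + sin φ) = 0.3874.
γ' = 122.8 − 62.4 = 60.40 pcf.
Effective vertical stress at 11.0 ft: σ'_v = 107.1×10.4 + 60.40×0.600 = 1150 psf.
σ'_h = K_a σ'_v = 0.3874 × 1150 = 445.6 psf; u = γ_w × 0.600 = 37.44 psf.
Total σ_h = 445.6 + 37.44 = 483.0 psf.

483 psf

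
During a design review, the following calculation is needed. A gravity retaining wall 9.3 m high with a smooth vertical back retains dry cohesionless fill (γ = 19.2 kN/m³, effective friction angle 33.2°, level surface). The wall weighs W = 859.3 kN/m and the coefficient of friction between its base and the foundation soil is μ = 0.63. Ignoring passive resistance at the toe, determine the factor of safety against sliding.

K_a = tan²(45° − 33.2°/2) = 0.2924.
P_a = ½K_aγH² = 0.5×0.2924×19.2×9.3² = 242.7 kN/m, acting at H/3 = 3.100 m above the base.
FS_sliding = μW / P_a = 0.63×859.3 / 242.7 = 2.230.

2.23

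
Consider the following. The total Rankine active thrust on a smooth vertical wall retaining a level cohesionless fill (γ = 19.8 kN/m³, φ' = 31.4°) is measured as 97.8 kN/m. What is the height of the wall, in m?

5.60 m

K_a = 0.3149. P_a = ½ K_a γ H² ⇒ H = √(2P_a/(K_a γ)).
H = √(2×97.8/(0.3149×19.8)) = 5.601 m.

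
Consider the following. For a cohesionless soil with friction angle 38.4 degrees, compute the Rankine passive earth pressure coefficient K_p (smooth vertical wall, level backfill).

4.28

K_p = (1 + sin φ)/(1 − sin φ) = tan²(45° + 38.4°/2) = 4.279.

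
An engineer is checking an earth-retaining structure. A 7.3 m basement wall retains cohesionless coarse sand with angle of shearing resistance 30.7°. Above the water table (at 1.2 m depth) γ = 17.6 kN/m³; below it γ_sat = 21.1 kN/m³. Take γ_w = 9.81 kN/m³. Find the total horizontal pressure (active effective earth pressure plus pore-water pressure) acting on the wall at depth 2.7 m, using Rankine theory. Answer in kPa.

K_a = (1 − sin φ)/(1 + sin φ) = 0.3240.
γ' = 21.1 − 9.81 = 11.29 kN/m³.
Effective vertical stress at 2.7 m: σ'_v = 17.6×1.2 + 11.29×1.50 = 38.06 kPa.
σ'_h = K_a σ'_v = 0.3240 × 38.06 = 12.33 kPa; u = γ_w × 1.50 = 14.72 kPa.
Total σ_h = 12.33 + 14.72 = 27.05 kPa.

27.0 kPa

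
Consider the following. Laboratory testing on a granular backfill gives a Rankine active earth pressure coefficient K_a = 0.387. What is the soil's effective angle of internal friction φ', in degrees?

26.2°

K_a = tan²(45° − φ/2) ⇒ 45° − φ/2 = arctan(√0.387) = 31.89°.
φ = 2(45° − 31.89°) = 26.23°.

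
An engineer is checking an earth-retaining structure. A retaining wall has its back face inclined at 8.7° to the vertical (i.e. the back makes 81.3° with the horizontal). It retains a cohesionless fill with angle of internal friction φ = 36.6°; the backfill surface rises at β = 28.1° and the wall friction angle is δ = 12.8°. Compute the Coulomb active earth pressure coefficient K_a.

0.466

K_a = sin²(α+φ) / [sin²α · sin(α−δ) · (1 + √{sin(φ+δ)sin(φ−β) / (sin(α−δ)sin(α+β))})²].
With α = 81.3°, φ = 36.6°, δ = 12.8°, β = 28.1°: K_a = 0.4661.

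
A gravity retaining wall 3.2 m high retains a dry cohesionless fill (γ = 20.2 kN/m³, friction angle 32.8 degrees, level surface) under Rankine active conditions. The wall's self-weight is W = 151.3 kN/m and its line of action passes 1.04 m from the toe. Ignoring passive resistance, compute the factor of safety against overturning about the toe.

4.80

K_a = tan²(45° − 32.8°/2) = 0.2973.
P_a = ½K_aγH² = 0.5×0.2973×20.2×3.2² = 30.74 kN/m, acting at H/3 = 1.067 m above the base.
Overturning moment M_o = P_a × H/3 = 30.74 × 1.067 = 32.79.
Resisting moment M_r = W × 1.04 = 151.3 × 1.04 = 157.4.
FS_overturning = M_r/M_o = 157.4/32.79 = 4.798.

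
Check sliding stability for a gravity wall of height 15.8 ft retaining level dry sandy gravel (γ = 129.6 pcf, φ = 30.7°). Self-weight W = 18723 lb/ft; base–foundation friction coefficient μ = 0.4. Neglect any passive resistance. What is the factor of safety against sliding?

K_a = tan²(45° − 30.7°/2) = 0.3240.
P_a = ½K_aγH² = 0.5×0.3240×129.6×15.8² = 5242 lb/ft, acting at H/3 = 5.267 ft above the base.
FS_sliding = μW / P_a = 0.4×18723 / 5242 = 1.429.

1.43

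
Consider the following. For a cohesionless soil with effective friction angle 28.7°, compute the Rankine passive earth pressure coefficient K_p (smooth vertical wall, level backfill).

2.85

K_p = (1 + sin φ)/(1 − sin φ) = tan²(45° + 28.7°/2) = 2.848.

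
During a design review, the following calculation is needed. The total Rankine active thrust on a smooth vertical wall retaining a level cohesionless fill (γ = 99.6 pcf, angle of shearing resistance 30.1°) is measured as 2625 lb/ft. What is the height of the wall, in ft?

12.6 ft

K_a = 0.3320. P_a = ½ K_a γ H² ⇒ H = √(2P_a/(K_a γ)).
H = √(2×2625/(0.3320×99.6)) = 12.60 ft.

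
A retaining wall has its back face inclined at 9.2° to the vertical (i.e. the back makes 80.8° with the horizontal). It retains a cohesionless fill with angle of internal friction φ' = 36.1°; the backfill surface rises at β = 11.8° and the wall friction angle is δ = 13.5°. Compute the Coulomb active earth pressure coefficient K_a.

0.353

K_a = sin²(α+φ) / [sin²α · sin(α−δ) · (1 + √{sin(φ+δ)sin(φ−β) / (sin(α−δ)sin(α+β))})²].
With α = 80.8°, φ = 36.1°, δ = 13.5°, β = 11.8°: K_a = 0.3530.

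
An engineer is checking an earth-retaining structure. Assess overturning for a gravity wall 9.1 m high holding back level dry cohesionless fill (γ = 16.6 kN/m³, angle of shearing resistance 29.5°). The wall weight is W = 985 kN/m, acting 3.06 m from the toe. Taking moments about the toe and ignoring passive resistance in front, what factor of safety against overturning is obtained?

K_a = tan²(45° − 29.5°/2) = 0.3401.
P_a = ½K_aγH² = 0.5×0.3401×16.6×9.1² = 233.8 kN/m, acting at H/3 = 3.033 m above the base.
Overturning moment M_o = P_a × H/3 = 233.8 × 3.033 = 709.1.
Resisting moment M_r = W × 3.06 = 985 × 3.06 = 3014.
FS_overturning = M_r/M_o = 3014/709.1 = 4.251.

4.25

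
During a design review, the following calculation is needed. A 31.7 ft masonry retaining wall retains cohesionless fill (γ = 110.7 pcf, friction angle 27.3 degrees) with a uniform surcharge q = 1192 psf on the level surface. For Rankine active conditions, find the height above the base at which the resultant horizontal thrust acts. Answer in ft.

K_a = 0.3711.
Triangular part P₁ = ½K_aγH² = 20640 at H/3 = 10.57 ft; rectangular part P₂ = K_a q H = 14020 at H/2 = 15.85 ft.
ȳ = (P₁·10.57 + P₂·15.85)/(P₁+P₂) = 12.70 ft.

12.7 ft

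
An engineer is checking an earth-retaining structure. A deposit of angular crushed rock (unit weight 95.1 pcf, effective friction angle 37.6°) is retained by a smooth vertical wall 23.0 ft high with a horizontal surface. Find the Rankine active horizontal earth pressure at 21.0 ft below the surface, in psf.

484 psf

K_a = (1 − sin φ)/(1 + sin φ) = 0.2421.
σ_h = K_a γ z = 0.2421 × 95.1 × 21.0 = 483.5 psf.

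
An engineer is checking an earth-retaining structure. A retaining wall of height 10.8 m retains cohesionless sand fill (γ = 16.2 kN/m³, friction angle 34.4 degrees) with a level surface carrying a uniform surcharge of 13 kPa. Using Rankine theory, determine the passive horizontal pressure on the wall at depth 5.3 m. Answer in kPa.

356 kPa

K_p = (1 + sin φ)/(1 − sin φ) = 3.597.
σ_v = γz + q = 16.2 × 5.3 + 13 = 98.86 kPa.
σ_h = K_p σ_v = 3.597 × 98.86 = 355.6 kPa.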